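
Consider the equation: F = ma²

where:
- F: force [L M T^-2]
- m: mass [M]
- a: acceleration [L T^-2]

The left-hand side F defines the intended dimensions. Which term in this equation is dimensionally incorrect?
The right-hand side term ma²

F has dimensions [L M T^-2], but ma² has dimensions [L^2 M T^-4], so the term ma² is dimensionally wrong for F.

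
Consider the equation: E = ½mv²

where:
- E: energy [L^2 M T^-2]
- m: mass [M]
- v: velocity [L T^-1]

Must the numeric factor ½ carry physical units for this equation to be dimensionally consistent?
No

E has dimensions [L^2 M T^-2] and mv² already has dimensions [L^2 M T^-2], so the equation balances without ½ contributing any dimensions. ½ is a pure (dimensionless) number; changing or removing it would not affect dimensional consistency.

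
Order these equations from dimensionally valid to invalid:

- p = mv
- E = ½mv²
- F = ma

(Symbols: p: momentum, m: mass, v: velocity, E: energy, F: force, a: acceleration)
Dimensionally correct: p = mv, E = ½mv², F = ma
Dimensionally incorrect: none
Ordered (correct first, then incorrect): p = mv, E = ½mv², F = ma

- p = mv: LHS [L M T^-1], RHS [L M T^-1] → correct ✓
- E = ½mv²: LHS [L^2 M T^-2], RHS [L^2 M T^-2] → correct ✓
- F = ma: LHS [L M T^-2], RHS [L M T^-2] → correct ✓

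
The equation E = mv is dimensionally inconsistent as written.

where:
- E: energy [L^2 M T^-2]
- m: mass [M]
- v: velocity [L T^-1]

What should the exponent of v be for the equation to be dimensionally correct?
The exponent of v should be 2: E = mv^2

The LHS E has dimensions [L^2 M T^-2]; v has dimensions [L T^-1].
As written, the RHS mv (exponent 1 on v) has dimensions [L M T^-1], which does not match.
With exponent 2, the RHS mv^2 has dimensions [L^2 M T^-2], matching the LHS.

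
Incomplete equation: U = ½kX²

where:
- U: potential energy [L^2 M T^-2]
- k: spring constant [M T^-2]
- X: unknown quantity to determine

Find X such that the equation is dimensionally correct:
X = x (displacement), dimensions [L]

U has dimensions [L^2 M T^-2]; the rest of the RHS (½k) has dimensions [M T^-2].
So X² must have dimensions [L^2], i.e. X has dimensions [L] — X = x (displacement).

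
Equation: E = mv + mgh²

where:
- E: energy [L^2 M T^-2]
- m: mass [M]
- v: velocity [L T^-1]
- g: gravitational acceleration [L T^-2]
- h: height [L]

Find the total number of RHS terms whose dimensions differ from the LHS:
2

LHS E: [L^2 M T^-2]
- mv: [L M T^-1] ✗
- mgh²: [L^3 M T^-2] ✗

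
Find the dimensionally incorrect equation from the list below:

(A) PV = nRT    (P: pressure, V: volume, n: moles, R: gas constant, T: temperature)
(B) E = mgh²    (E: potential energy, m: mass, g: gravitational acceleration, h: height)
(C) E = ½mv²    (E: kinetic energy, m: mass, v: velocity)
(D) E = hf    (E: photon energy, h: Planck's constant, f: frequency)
(B) E = mgh²

The equation (B) E = mgh² is dimensionally incorrect.

LHS (E): [L^2 M T^-2]
RHS (mgh²): [L^3 M T^-2] ✗

The dimensions do not match. The other three equations balance.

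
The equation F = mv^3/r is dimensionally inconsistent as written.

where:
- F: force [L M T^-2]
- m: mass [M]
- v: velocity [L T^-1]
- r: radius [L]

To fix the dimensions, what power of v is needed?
The exponent of v should be 2: F = mv^2/r

The LHS F has dimensions [L M T^-2]; v has dimensions [L T^-1].
As written, the RHS mv^3/r (exponent 3 on v) has dimensions [L^2 M T^-3], which does not match.
With exponent 2, the RHS mv^2/r has dimensions [L M T^-2], matching the LHS.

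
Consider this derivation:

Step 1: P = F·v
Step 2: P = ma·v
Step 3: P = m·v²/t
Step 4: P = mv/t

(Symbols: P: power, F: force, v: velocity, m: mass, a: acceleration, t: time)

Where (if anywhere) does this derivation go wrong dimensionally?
Step 4

Step 1: P = F·v → LHS [L^2 M T^-3], RHS [L^2 M T^-3] ✓
Step 2: P = ma·v → LHS [L^2 M T^-3], RHS [L^2 M T^-3] ✓
Step 3: P = m·v²/t → LHS [L^2 M T^-3], RHS [L^2 M T^-3] ✓
Step 4: P = mv/t → LHS [L^2 M T^-3], RHS [L M T^-2] ✗

The first dimensional inconsistency appears in step 4: P = mv/t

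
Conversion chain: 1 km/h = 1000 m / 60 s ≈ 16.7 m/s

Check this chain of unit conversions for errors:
The chain is incorrect (it contains an error).

Incorrect: 1 h = 3600 s, not 60 s (1 km/h ≈ 0.278 m/s)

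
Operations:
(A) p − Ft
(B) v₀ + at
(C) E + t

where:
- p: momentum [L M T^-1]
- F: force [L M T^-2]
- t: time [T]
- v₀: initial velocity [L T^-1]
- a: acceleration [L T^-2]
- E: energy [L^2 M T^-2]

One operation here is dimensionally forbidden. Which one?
(C) E + t

(A) p − Ft: p [L M T^-1] and Ft [L M T^-1] — same dimensions ✓
(B) v₀ + at: v₀ [L T^-1] and at [L T^-1] — same dimensions ✓
(C) E + t: E [L^2 M T^-2] and t [T] — different dimensions cannot be added/subtracted ✗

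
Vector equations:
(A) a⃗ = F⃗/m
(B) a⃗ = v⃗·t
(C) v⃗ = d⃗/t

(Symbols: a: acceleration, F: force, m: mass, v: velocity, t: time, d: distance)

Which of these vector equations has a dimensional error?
(B) a⃗ = v⃗·t

(A) a⃗ = F⃗/m: LHS [L T^-2], RHS [L T^-2] ✓ — force (vector) divided by mass (scalar)
(B) a⃗ = v⃗·t: LHS [L T^-2], RHS [L] ✗ — acceleration is velocity per time; should be v⃗/t
(C) v⃗ = d⃗/t: LHS [L T^-1], RHS [L T^-1] ✓ — displacement (vector) divided by time (scalar)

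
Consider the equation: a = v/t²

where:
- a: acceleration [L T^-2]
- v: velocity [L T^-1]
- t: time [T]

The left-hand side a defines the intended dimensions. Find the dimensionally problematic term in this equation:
The right-hand side term v/t²

a has dimensions [L T^-2], but v/t² has dimensions [L T^-3], so the term v/t² is dimensionally wrong for a.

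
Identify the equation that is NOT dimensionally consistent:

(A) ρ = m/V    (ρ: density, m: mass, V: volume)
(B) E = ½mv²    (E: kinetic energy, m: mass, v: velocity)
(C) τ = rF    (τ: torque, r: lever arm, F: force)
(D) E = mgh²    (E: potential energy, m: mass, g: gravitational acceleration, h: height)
(D) E = mgh²

The equation (D) E = mgh² is dimensionally incorrect.

LHS (E): [L^2 M T^-2]
RHS (mgh²): [L^3 M T^-2] ✗

The dimensions do not match. The other three equations balance.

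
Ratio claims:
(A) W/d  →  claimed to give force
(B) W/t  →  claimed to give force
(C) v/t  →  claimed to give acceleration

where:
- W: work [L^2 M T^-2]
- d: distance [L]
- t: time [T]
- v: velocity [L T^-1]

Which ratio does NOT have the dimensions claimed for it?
(B) W/t does not give force

(A) W/d: [L M T^-2] = force [L M T^-2] ✓
(B) W/t: [L^2 M T^-3] ≠ force [L M T^-2] ✗
(C) v/t: [L T^-2] = acceleration [L T^-2] ✓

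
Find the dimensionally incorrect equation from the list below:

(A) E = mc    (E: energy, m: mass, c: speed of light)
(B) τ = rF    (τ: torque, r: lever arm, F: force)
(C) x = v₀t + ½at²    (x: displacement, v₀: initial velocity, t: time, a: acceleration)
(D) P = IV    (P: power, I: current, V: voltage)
(A) E = mc

The equation (A) E = mc is dimensionally incorrect.

LHS (E): [L^2 M T^-2]
RHS (mc): [L M T^-1] ✗

The dimensions do not match. The other three equations balance.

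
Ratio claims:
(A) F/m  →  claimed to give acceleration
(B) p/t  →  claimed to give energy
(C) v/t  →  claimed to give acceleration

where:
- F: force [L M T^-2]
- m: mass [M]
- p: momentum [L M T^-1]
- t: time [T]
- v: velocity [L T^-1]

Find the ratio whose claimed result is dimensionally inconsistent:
(B) p/t does not give energy

(A) F/m: [L T^-2] = acceleration [L T^-2] ✓
(B) p/t: [L M T^-2] ≠ energy [L^2 M T^-2] ✗
(C) v/t: [L T^-2] = acceleration [L T^-2] ✓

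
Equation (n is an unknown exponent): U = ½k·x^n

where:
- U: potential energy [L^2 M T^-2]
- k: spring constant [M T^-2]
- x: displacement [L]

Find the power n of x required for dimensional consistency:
n = 2

U has dimensions [L^2 M T^-2]; x has dimensions [L].
The rest of the RHS has dimensions [M T^-2], so x^n must supply [L^2].
With n = 2: ½k·x^2 has dimensions [L^2 M T^-2], matching the LHS ✓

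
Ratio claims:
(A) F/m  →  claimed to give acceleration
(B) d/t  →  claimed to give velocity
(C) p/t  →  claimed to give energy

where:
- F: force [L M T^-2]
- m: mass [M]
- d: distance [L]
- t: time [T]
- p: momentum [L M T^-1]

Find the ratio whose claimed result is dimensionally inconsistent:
(C) p/t does not give energy

(A) F/m: [L T^-2] = acceleration [L T^-2] ✓
(B) d/t: [L T^-1] = velocity [L T^-1] ✓
(C) p/t: [L M T^-2] ≠ energy [L^2 M T^-2] ✗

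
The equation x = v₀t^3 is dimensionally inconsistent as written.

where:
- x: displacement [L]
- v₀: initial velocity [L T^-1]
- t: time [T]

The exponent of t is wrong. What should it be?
The exponent of t should be 1: x = v₀t

The LHS x has dimensions [L]; t has dimensions [T].
As written, the RHS v₀t^3 (exponent 3 on t) has dimensions [L T^2], which does not match.
With exponent 1, the RHS v₀t has dimensions [L], matching the LHS.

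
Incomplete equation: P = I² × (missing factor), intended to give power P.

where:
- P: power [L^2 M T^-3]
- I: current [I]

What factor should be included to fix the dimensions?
R (resistance), dimensions [I^-2 L^2 M T^-3]

P has dimensions [L^2 M T^-3] and I² has dimensions [I^2].
The missing factor must have dimensions [L^2 M T^-3] / [I^2] = [I^-2 L^2 M T^-3], i.e. resistance (R).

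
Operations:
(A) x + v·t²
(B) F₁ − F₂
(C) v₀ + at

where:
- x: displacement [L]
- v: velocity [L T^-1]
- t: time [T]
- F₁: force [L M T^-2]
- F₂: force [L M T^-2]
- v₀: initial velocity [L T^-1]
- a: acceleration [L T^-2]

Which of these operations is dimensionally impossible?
(A) x + v·t²

(A) x + v·t²: x [L] and v·t² [L T] — different dimensions cannot be added/subtracted ✗
(B) F₁ − F₂: F₁ [L M T^-2] and F₂ [L M T^-2] — same dimensions ✓
(C) v₀ + at: v₀ [L T^-1] and at [L T^-1] — same dimensions ✓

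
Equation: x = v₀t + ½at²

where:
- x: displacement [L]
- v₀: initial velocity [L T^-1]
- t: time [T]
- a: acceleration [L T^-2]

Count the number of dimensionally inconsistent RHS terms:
0

LHS x: [L]
- v₀t: [L] ✓
- ½at²: [L] ✓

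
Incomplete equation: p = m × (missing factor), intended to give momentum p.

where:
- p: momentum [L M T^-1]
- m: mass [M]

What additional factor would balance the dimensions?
v (velocity), dimensions [L T^-1]

p has dimensions [L M T^-1] and m has dimensions [M].
The missing factor must have dimensions [L M T^-1] / [M] = [L T^-1], i.e. velocity (v).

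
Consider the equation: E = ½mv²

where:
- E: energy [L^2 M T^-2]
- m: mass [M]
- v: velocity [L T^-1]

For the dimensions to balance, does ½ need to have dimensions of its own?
No

E has dimensions [L^2 M T^-2] and mv² already has dimensions [L^2 M T^-2], so the equation balances without ½ contributing any dimensions. ½ is a pure (dimensionless) number; changing or removing it would not affect dimensional consistency.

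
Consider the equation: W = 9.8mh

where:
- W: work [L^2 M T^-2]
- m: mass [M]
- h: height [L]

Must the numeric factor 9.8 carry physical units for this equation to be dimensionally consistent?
Yes

W has dimensions [L^2 M T^-2], while mh alone has dimensions [L M]. For the equation to balance, the factor 9.8 must carry dimensions [L T^-2] — it is a dimensional constant (a numerical value of a physical quantity with its units suppressed), not a pure number.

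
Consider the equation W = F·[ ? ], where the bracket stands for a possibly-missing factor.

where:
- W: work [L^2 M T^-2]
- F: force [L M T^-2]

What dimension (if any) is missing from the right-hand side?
[L] — length (e.g. a distance d)

W has dimensions [L^2 M T^-2]; F has dimensions [L M T^-2].
The bracketed factor must supply [L^2 M T^-2] / [L M T^-2] = [L].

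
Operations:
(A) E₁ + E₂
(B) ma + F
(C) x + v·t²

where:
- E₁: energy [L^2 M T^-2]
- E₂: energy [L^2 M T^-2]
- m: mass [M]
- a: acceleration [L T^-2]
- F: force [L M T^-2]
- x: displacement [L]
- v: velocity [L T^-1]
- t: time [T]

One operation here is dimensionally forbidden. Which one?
(C) x + v·t²

(A) E₁ + E₂: E₁ [L^2 M T^-2] and E₂ [L^2 M T^-2] — same dimensions ✓
(B) ma + F: ma [L M T^-2] and F [L M T^-2] — same dimensions ✓
(C) x + v·t²: x [L] and v·t² [L T] — different dimensions cannot be added/subtracted ✗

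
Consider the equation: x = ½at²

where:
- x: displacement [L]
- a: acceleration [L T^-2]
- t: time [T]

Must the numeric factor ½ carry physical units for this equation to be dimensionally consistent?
No

x has dimensions [L] and at² already has dimensions [L], so the equation balances without ½ contributing any dimensions. ½ is a pure (dimensionless) number; changing or removing it would not affect dimensional consistency.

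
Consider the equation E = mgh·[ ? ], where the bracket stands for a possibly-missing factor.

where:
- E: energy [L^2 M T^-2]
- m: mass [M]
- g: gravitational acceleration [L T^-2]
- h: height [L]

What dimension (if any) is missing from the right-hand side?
Nothing is missing — the bracketed factor must be dimensionless.

E has dimensions [L^2 M T^-2] and mgh already has dimensions [L^2 M T^-2], so E = mgh is dimensionally complete.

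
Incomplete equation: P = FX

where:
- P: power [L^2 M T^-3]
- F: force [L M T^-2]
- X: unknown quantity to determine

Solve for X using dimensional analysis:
X = v (velocity), dimensions [L T^-1]

P has dimensions [L^2 M T^-3]; the rest of the RHS (F) has dimensions [L M T^-2].
So X must have dimensions [L T^-1] — X = v (velocity).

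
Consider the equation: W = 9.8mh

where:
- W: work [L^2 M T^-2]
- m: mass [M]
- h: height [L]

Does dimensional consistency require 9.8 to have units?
Yes

W has dimensions [L^2 M T^-2], while mh alone has dimensions [L M]. For the equation to balance, the factor 9.8 must carry dimensions [L T^-2] — it is a dimensional constant (a numerical value of a physical quantity with its units suppressed), not a pure number.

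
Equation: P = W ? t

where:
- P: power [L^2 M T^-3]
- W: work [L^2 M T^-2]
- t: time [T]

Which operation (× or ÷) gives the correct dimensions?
division (÷): P = W ÷ t

P [L^2 M T^-3]; W [L^2 M T^-2]; t [T].
W × t → [L^2 M T^-1] ✗
W ÷ t → [L^2 M T^-3] ✓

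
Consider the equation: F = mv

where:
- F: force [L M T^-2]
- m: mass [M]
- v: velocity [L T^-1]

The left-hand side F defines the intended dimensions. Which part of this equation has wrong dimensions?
The right-hand side term mv

F has dimensions [L M T^-2], but mv has dimensions [L M T^-1], so the term mv is dimensionally wrong for F.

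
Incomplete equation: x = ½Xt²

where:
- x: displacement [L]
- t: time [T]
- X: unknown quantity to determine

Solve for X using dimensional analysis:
X = a (acceleration), dimensions [L T^-2]

x has dimensions [L]; the rest of the RHS (½ t²) has dimensions [T^2].
So X must have dimensions [L T^-2] — X = a (acceleration).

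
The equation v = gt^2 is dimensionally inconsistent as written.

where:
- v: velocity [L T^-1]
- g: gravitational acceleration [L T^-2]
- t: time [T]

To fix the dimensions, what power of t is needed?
The exponent of t should be 1: v = gt

The LHS v has dimensions [L T^-1]; t has dimensions [T].
As written, the RHS gt^2 (exponent 2 on t) has dimensions [L], which does not match.
With exponent 1, the RHS gt has dimensions [L T^-1], matching the LHS.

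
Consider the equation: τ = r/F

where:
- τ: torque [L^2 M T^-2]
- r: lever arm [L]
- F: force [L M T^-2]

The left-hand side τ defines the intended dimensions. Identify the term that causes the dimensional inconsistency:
The right-hand side term r/F

τ has dimensions [L^2 M T^-2], but r/F has dimensions [M^-1 T^2], so the term r/F is dimensionally wrong for τ.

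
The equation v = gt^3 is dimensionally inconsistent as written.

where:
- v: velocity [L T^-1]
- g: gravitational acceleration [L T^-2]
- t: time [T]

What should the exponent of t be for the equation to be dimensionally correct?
The exponent of t should be 1: v = gt

The LHS v has dimensions [L T^-1]; t has dimensions [T].
As written, the RHS gt^3 (exponent 3 on t) has dimensions [L T], which does not match.
With exponent 1, the RHS gt has dimensions [L T^-1], matching the LHS.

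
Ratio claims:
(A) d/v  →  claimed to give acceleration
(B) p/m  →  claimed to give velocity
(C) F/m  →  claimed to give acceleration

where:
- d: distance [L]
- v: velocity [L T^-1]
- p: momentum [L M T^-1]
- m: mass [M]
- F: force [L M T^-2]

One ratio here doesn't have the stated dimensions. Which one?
(A) d/v does not give acceleration

(A) d/v: [T] ≠ acceleration [L T^-2] ✗
(B) p/m: [L T^-1] = velocity [L T^-1] ✓
(C) F/m: [L T^-2] = acceleration [L T^-2] ✓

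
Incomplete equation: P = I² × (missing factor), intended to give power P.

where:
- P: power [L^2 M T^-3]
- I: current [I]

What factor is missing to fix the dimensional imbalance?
R (resistance), dimensions [I^-2 L^2 M T^-3]

P has dimensions [L^2 M T^-3] and I² has dimensions [I^2].
The missing factor must have dimensions [L^2 M T^-3] / [I^2] = [I^-2 L^2 M T^-3], i.e. resistance (R).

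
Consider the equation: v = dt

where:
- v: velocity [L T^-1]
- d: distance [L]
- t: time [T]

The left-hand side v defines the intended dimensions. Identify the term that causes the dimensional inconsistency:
The right-hand side term dt

v has dimensions [L T^-1], but dt has dimensions [L T], so the term dt is dimensionally wrong for v.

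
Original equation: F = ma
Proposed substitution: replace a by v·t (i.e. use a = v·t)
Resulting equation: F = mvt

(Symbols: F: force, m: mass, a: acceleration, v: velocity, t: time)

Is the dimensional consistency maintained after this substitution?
No

[a] = [L T^-2] and [v·t] = [L]. These differ, so the substitution replaces a quantity by one of different dimensions and the result F = mvt has LHS [L M T^-2] vs RHS [L M] — inconsistent.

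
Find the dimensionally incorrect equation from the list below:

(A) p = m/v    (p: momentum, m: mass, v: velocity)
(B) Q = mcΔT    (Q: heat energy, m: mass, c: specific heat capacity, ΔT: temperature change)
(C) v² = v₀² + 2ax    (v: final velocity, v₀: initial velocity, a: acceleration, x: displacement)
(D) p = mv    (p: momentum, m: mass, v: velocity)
(A) p = m/v

The equation (A) p = m/v is dimensionally incorrect.

LHS (p): [L M T^-1]
RHS (m/v): [L^-1 M T] ✗

The dimensions do not match. The other three equations balance.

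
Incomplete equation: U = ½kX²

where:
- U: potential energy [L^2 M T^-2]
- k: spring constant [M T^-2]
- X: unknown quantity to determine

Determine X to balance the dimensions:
X = x (displacement), dimensions [L]

U has dimensions [L^2 M T^-2]; the rest of the RHS (½k) has dimensions [M T^-2].
So X² must have dimensions [L^2], i.e. X has dimensions [L] — X = x (displacement).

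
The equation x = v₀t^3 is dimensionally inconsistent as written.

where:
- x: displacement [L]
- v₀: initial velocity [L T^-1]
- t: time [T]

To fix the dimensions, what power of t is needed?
The exponent of t should be 1: x = v₀t

The LHS x has dimensions [L]; t has dimensions [T].
As written, the RHS v₀t^3 (exponent 3 on t) has dimensions [L T^2], which does not match.
With exponent 1, the RHS v₀t has dimensions [L], matching the LHS.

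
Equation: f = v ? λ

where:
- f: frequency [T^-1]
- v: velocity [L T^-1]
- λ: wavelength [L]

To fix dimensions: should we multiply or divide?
division (÷): f = v ÷ λ

f [T^-1]; v [L T^-1]; λ [L].
v × λ → [L^2 T^-1] ✗
v ÷ λ → [T^-1] ✓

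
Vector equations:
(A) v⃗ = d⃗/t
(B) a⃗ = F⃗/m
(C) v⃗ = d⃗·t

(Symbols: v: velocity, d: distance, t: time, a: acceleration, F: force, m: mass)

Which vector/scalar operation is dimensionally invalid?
(C) v⃗ = d⃗·t

(A) v⃗ = d⃗/t: LHS [L T^-1], RHS [L T^-1] ✓ — displacement (vector) divided by time (scalar)
(B) a⃗ = F⃗/m: LHS [L T^-2], RHS [L T^-2] ✓ — force (vector) divided by mass (scalar)
(C) v⃗ = d⃗·t: LHS [L T^-1], RHS [L T] ✗ — velocity is displacement per time; should be d⃗/t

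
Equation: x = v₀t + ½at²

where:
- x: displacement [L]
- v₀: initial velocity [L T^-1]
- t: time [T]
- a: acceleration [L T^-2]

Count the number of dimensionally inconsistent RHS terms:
0

LHS x: [L]
- v₀t: [L] ✓
- ½at²: [L] ✓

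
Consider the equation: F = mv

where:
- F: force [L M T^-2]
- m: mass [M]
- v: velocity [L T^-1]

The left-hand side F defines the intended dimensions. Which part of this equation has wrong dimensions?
The right-hand side term mv

F has dimensions [L M T^-2], but mv has dimensions [L M T^-1], so the term mv is dimensionally wrong for F.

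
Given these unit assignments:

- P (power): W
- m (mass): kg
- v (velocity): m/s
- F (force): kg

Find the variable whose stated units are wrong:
F

The variable F (force) should have units N, not kg.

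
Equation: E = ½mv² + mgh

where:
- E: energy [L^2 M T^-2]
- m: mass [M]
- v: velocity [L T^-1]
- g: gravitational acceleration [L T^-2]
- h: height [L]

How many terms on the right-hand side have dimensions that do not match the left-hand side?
0

LHS E: [L^2 M T^-2]
- ½mv²: [L^2 M T^-2] ✓
- mgh: [L^2 M T^-2] ✓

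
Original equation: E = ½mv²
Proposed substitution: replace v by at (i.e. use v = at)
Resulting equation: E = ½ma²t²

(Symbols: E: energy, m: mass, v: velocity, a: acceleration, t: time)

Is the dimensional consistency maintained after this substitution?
Yes

[v] = [L T^-1] and [at] = [L T^-1]. These match, so the substitution replaces a quantity by one of the same dimensions and the result E = ½ma²t² has LHS [L^2 M T^-2] vs RHS [L^2 M T^-2] — still consistent.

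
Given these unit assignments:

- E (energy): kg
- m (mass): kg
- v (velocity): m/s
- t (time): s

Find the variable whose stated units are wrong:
E

The variable E (energy) should have units J, not kg.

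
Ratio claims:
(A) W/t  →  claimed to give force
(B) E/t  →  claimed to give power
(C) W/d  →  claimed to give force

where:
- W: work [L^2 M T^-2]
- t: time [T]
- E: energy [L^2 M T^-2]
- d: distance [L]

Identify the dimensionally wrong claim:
(A) W/t does not give force

(A) W/t: [L^2 M T^-3] ≠ force [L M T^-2] ✗
(B) E/t: [L^2 M T^-3] = power [L^2 M T^-3] ✓
(C) W/d: [L M T^-2] = force [L M T^-2] ✓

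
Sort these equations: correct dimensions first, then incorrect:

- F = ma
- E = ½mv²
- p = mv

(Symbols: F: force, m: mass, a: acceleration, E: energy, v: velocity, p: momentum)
Dimensionally correct: F = ma, E = ½mv², p = mv
Dimensionally incorrect: none
Ordered (correct first, then incorrect): F = ma, E = ½mv², p = mv

- F = ma: LHS [L M T^-2], RHS [L M T^-2] → correct ✓
- E = ½mv²: LHS [L^2 M T^-2], RHS [L^2 M T^-2] → correct ✓
- p = mv: LHS [L M T^-1], RHS [L M T^-1] → correct ✓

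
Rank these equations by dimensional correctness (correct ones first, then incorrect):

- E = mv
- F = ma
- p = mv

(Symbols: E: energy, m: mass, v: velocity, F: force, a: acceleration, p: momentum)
Dimensionally correct: F = ma, p = mv
Dimensionally incorrect: E = mv
Ordered (correct first, then incorrect): F = ma, p = mv, E = mv

- E = mv: LHS [L^2 M T^-2], RHS [L M T^-1] → incorrect ✗
- F = ma: LHS [L M T^-2], RHS [L M T^-2] → correct ✓
- p = mv: LHS [L M T^-1], RHS [L M T^-1] → correct ✓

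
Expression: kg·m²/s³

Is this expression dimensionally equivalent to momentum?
No

The expression kg·m²/s³ has dimensions [L^2 M T^-3], but momentum has dimensions [L M T^-1].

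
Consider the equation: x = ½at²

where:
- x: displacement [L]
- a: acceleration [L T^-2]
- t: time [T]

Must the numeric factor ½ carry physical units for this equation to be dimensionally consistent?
No

x has dimensions [L] and at² already has dimensions [L], so the equation balances without ½ contributing any dimensions. ½ is a pure (dimensionless) number; changing or removing it would not affect dimensional consistency.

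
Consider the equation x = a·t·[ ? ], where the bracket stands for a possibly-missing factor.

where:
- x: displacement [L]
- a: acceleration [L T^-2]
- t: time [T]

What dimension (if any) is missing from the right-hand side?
[T] — time (e.g. t)

x has dimensions [L]; a·t has dimensions [L T^-1].
The bracketed factor must supply [L] / [L T^-1] = [T].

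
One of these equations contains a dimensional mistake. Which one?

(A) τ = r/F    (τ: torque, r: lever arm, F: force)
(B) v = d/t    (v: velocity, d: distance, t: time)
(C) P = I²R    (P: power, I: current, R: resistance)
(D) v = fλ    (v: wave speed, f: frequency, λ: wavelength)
(A) τ = r/F

The equation (A) τ = r/F is dimensionally incorrect.

LHS (τ): [L^2 M T^-2]
RHS (r/F): [M^-1 T^2] ✗

The dimensions do not match. The other three equations balance.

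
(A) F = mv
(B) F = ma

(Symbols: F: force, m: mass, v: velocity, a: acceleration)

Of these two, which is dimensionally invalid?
(A)

(A) F = mv: LHS [L M T^-2], RHS [L M T^-1] ✗
(B) F = ma: LHS [L M T^-2], RHS [L M T^-2] ✓

Expression (A) F = mv is dimensionally incorrect.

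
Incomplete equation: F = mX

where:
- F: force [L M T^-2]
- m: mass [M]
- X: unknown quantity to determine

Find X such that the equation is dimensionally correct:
X = a (acceleration), dimensions [L T^-2]

F has dimensions [L M T^-2]; the rest of the RHS (m) has dimensions [M].
So X must have dimensions [L T^-2] — X = a (acceleration).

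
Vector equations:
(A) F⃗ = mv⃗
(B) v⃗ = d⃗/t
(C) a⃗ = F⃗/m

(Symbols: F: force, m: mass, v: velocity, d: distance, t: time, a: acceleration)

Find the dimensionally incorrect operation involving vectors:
(A) F⃗ = mv⃗

(A) F⃗ = mv⃗: LHS [L M T^-2], RHS [L M T^-1] ✗ — mass times velocity is momentum, not force; should be ma⃗
(B) v⃗ = d⃗/t: LHS [L T^-1], RHS [L T^-1] ✓ — displacement (vector) divided by time (scalar)
(C) a⃗ = F⃗/m: LHS [L T^-2], RHS [L T^-2] ✓ — force (vector) divided by mass (scalar)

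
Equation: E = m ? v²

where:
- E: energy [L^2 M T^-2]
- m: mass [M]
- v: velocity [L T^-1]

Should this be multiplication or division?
multiplication (×): E = m × v²

E [L^2 M T^-2]; m [M]; v² [L^2 T^-2].
m × v² → [L^2 M T^-2] ✓
m ÷ v² → [L^-2 M T^2] ✗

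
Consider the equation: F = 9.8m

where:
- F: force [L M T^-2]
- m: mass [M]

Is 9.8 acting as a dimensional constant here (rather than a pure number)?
Yes

F has dimensions [L M T^-2], while m alone has dimensions [M]. For the equation to balance, the factor 9.8 must carry dimensions [L T^-2] — it is a dimensional constant (a numerical value of a physical quantity with its units suppressed), not a pure number.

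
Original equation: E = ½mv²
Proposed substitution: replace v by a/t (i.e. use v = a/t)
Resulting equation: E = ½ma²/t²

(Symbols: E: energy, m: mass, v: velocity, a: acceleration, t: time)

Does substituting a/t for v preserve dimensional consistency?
No

[v] = [L T^-1] and [a/t] = [L T^-3]. These differ, so the substitution replaces a quantity by one of different dimensions and the result E = ½ma²/t² has LHS [L^2 M T^-2] vs RHS [L^2 M T^-6] — inconsistent.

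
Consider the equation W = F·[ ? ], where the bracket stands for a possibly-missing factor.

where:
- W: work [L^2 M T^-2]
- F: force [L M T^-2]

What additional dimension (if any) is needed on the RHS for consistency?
[L] — length (e.g. a distance d)

W has dimensions [L^2 M T^-2]; F has dimensions [L M T^-2].
The bracketed factor must supply [L^2 M T^-2] / [L M T^-2] = [L].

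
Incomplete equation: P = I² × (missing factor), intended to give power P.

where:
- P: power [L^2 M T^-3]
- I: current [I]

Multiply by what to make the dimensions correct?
R (resistance), dimensions [I^-2 L^2 M T^-3]

P has dimensions [L^2 M T^-3] and I² has dimensions [I^2].
The missing factor must have dimensions [L^2 M T^-3] / [I^2] = [I^-2 L^2 M T^-3], i.e. resistance (R).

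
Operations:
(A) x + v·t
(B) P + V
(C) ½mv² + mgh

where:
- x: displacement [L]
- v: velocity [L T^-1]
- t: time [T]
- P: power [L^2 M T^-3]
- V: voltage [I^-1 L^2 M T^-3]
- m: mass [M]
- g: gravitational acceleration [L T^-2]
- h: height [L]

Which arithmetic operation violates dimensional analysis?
(B) P + V

(A) x + v·t: x [L] and v·t [L] — same dimensions ✓
(B) P + V: P [L^2 M T^-3] and V [I^-1 L^2 M T^-3] — different dimensions cannot be added/subtracted ✗
(C) ½mv² + mgh: ½mv² [L^2 M T^-2] and mgh [L^2 M T^-2] — same dimensions ✓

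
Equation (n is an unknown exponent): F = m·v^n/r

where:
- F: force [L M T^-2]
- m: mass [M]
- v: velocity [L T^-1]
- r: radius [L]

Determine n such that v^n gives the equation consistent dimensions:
n = 2

F has dimensions [L M T^-2]; v has dimensions [L T^-1].
The rest of the RHS has dimensions [L^-1 M], so v^n must supply [L^2 T^-2].
With n = 2: m·v^2/r has dimensions [L M T^-2], matching the LHS ✓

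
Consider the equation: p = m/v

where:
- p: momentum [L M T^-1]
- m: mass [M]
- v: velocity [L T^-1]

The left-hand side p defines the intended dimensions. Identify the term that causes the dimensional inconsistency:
The right-hand side term m/v

p has dimensions [L M T^-1], but m/v has dimensions [L^-1 M T], so the term m/v is dimensionally wrong for p.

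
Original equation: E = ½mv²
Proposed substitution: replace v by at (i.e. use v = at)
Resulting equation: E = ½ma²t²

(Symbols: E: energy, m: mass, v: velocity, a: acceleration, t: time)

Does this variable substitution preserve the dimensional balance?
Yes

[v] = [L T^-1] and [at] = [L T^-1]. These match, so the substitution replaces a quantity by one of the same dimensions and the result E = ½ma²t² has LHS [L^2 M T^-2] vs RHS [L^2 M T^-2] — still consistent.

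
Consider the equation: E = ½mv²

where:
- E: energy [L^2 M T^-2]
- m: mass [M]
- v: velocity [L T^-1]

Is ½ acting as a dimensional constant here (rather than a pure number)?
No

E has dimensions [L^2 M T^-2] and mv² already has dimensions [L^2 M T^-2], so the equation balances without ½ contributing any dimensions. ½ is a pure (dimensionless) number; changing or removing it would not affect dimensional consistency.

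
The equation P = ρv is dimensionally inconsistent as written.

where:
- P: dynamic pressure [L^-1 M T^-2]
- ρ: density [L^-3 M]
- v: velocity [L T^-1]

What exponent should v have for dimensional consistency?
The exponent of v should be 2: P = ρv^2

The LHS P has dimensions [L^-1 M T^-2]; v has dimensions [L T^-1].
As written, the RHS ρv (exponent 1 on v) has dimensions [L^-2 M T^-1], which does not match.
With exponent 2, the RHS ρv^2 has dimensions [L^-1 M T^-2], matching the LHS.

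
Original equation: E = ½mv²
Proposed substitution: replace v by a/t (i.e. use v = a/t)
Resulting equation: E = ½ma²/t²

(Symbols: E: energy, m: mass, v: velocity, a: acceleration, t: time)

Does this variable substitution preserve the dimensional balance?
No

[v] = [L T^-1] and [a/t] = [L T^-3]. These differ, so the substitution replaces a quantity by one of different dimensions and the result E = ½ma²/t² has LHS [L^2 M T^-2] vs RHS [L^2 M T^-6] — inconsistent.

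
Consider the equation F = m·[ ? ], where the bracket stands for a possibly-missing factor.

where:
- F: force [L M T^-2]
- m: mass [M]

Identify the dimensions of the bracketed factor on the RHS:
[L T^-2] — acceleration (e.g. a)

F has dimensions [L M T^-2]; m has dimensions [M].
The bracketed factor must supply [L M T^-2] / [M] = [L T^-2].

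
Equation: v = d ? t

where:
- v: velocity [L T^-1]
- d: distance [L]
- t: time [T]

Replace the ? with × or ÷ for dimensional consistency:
division (÷): v = d ÷ t

v [L T^-1]; d [L]; t [T].
d × t → [L T] ✗
d ÷ t → [L T^-1] ✓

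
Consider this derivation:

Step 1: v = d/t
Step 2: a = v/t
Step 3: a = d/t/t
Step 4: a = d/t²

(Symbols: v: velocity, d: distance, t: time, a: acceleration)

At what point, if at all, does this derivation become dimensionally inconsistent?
No step introduces an error — all steps are dimensionally consistent.

Step 1: v = d/t → LHS [L T^-1], RHS [L T^-1] ✓
Step 2: a = v/t → LHS [L T^-2], RHS [L T^-2] ✓
Step 3: a = d/t/t → LHS [L T^-2], RHS [L T^-2] ✓
Step 4: a = d/t² → LHS [L T^-2], RHS [L T^-2] ✓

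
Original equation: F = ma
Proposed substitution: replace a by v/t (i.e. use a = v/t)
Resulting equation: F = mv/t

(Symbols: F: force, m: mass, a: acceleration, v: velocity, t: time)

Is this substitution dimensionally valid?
Yes

[a] = [L T^-2] and [v/t] = [L T^-2]. These match, so the substitution replaces a quantity by one of the same dimensions and the result F = mv/t has LHS [L M T^-2] vs RHS [L M T^-2] — still consistent.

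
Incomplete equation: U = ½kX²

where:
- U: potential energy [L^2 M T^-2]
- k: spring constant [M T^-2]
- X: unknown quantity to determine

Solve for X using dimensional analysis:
X = x (displacement), dimensions [L]

U has dimensions [L^2 M T^-2]; the rest of the RHS (½k) has dimensions [M T^-2].
So X² must have dimensions [L^2], i.e. X has dimensions [L] — X = x (displacement).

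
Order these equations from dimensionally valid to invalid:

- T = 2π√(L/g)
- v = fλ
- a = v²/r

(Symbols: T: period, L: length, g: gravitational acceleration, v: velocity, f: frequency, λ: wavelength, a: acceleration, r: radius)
Dimensionally correct: T = 2π√(L/g), v = fλ, a = v²/r
Dimensionally incorrect: none
Ordered (correct first, then incorrect): T = 2π√(L/g), v = fλ, a = v²/r

- T = 2π√(L/g): LHS [T], RHS [T] → correct ✓
- v = fλ: LHS [L T^-1], RHS [L T^-1] → correct ✓
- a = v²/r: LHS [L T^-2], RHS [L T^-2] → correct ✓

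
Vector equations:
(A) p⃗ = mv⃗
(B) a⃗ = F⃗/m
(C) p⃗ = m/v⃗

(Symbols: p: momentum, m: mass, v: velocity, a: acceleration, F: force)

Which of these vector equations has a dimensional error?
(C) p⃗ = m/v⃗

(A) p⃗ = mv⃗: LHS [L M T^-1], RHS [L M T^-1] ✓ — mass (scalar) times velocity (vector)
(B) a⃗ = F⃗/m: LHS [L T^-2], RHS [L T^-2] ✓ — force (vector) divided by mass (scalar)
(C) p⃗ = m/v⃗: LHS [L M T^-1], RHS [L^-1 M T] ✗ — momentum is mass times velocity; should be mv⃗ (and division by a vector is undefined)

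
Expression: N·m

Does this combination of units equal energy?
Yes

The expression N·m has dimensions [L^2 M T^-2], which is exactly energy [L^2 M T^-2].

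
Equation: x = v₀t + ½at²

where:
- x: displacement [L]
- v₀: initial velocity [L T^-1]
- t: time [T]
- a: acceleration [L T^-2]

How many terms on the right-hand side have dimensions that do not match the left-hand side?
0

LHS x: [L]
- v₀t: [L] ✓
- ½at²: [L] ✓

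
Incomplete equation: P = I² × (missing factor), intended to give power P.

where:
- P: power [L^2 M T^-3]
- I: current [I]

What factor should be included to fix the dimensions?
R (resistance), dimensions [I^-2 L^2 M T^-3]

P has dimensions [L^2 M T^-3] and I² has dimensions [I^2].
The missing factor must have dimensions [L^2 M T^-3] / [I^2] = [I^-2 L^2 M T^-3], i.e. resistance (R).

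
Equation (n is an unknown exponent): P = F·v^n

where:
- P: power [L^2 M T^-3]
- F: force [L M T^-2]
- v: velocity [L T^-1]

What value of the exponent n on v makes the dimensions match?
n = 1

P has dimensions [L^2 M T^-3]; v has dimensions [L T^-1].
The rest of the RHS has dimensions [L M T^-2], so v^n must supply [L T^-1].
With n = 1: F·v^1 has dimensions [L^2 M T^-3], matching the LHS ✓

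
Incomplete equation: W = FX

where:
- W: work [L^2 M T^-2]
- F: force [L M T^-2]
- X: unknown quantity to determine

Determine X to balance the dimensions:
X = d (distance), dimensions [L]

W has dimensions [L^2 M T^-2]; the rest of the RHS (F) has dimensions [L M T^-2].
So X must have dimensions [L] — X = d (distance).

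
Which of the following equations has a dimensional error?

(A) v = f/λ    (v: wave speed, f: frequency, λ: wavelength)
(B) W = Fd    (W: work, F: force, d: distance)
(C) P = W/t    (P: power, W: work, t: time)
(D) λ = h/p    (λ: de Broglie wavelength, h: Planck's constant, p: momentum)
(A) v = f/λ

The equation (A) v = f/λ is dimensionally incorrect.

LHS (v): [L T^-1]
RHS (f/λ): [L^-1 T^-1] ✗

The dimensions do not match. The other three equations balance.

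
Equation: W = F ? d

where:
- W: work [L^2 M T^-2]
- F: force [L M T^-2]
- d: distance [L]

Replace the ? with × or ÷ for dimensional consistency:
multiplication (×): W = F × d

W [L^2 M T^-2]; F [L M T^-2]; d [L].
F × d → [L^2 M T^-2] ✓
F ÷ d → [M T^-2] ✗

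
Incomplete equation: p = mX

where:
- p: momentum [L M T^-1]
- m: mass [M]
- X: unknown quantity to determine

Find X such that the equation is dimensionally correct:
X = v (velocity), dimensions [L T^-1]

p has dimensions [L M T^-1]; the rest of the RHS (m) has dimensions [M].
So X must have dimensions [L T^-1] — X = v (velocity).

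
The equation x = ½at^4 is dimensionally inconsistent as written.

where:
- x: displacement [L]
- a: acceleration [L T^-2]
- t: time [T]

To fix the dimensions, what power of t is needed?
The exponent of t should be 2: x = ½at^2

The LHS x has dimensions [L]; t has dimensions [T].
As written, the RHS ½at^4 (exponent 4 on t) has dimensions [L T^2], which does not match.
With exponent 2, the RHS ½at^2 has dimensions [L], matching the LHS.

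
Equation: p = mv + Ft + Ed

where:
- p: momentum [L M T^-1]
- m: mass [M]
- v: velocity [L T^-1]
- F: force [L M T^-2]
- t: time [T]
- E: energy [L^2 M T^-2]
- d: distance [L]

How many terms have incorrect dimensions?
1

LHS p: [L M T^-1]
- mv: [L M T^-1] ✓
- Ft: [L M T^-1] ✓
- Ed: [L^3 M T^-2] ✗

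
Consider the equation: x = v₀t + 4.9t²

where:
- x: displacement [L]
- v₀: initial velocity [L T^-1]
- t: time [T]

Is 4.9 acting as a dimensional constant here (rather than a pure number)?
Yes

x has dimensions [L], while t² alone has dimensions [T^2]. For the equation to balance, the factor 4.9 must carry dimensions [L T^-2] — it is a dimensional constant (a numerical value of a physical quantity with its units suppressed), not a pure number.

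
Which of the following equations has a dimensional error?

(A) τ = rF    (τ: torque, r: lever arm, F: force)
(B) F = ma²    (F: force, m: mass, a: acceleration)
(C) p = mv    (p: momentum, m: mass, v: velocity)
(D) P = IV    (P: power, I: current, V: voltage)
(B) F = ma²

The equation (B) F = ma² is dimensionally incorrect.

LHS (F): [L M T^-2]
RHS (ma²): [L^2 M T^-4] ✗

The dimensions do not match. The other three equations balance.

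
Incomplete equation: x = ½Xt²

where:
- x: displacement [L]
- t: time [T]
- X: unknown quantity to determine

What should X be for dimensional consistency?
X = a (acceleration), dimensions [L T^-2]

x has dimensions [L]; the rest of the RHS (½ t²) has dimensions [T^2].
So X must have dimensions [L T^-2] — X = a (acceleration).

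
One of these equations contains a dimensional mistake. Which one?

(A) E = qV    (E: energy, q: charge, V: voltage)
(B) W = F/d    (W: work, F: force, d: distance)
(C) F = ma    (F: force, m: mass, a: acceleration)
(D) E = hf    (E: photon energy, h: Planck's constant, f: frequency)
(B) W = F/d

The equation (B) W = F/d is dimensionally incorrect.

LHS (W): [L^2 M T^-2]
RHS (F/d): [M T^-2] ✗

The dimensions do not match. The other three equations balance.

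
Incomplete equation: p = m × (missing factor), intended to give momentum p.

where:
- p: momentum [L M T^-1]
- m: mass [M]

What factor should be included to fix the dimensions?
v (velocity), dimensions [L T^-1]

p has dimensions [L M T^-1] and m has dimensions [M].
The missing factor must have dimensions [L M T^-1] / [M] = [L T^-1], i.e. velocity (v).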